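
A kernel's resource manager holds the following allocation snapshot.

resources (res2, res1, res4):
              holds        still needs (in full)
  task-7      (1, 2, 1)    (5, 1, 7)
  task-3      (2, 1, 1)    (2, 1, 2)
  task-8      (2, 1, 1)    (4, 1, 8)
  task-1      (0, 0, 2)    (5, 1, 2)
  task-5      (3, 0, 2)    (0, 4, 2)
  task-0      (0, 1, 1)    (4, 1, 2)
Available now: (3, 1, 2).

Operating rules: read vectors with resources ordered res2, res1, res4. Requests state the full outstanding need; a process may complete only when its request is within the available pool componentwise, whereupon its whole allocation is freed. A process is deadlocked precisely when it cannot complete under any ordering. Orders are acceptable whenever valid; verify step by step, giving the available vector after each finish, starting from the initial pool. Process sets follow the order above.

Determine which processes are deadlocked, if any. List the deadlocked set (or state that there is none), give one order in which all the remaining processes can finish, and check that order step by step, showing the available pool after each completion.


Deadlocked: task-7, task-8 and task-5.
Key observation: after task-3, task-1, task-0 the pool peaks at (5, 3, 6), and each blocked process is short somewhere: task-7 on res4; task-8 on res4; task-5 on res1.
A valid finishing order for the others: task-3, task-1, task-0. Step-by-step check:
  pool = (3, 1, 2)
  run task-3 (needs (2, 1, 2), free (3, 1, 2)); after release of (2, 1, 1) the pool is (5, 2, 3)
  run task-1 (needs (5, 1, 2), free (5, 2, 3)); after release of (0, 0, 2) the pool is (5, 2, 5)
  run task-0 (needs (4, 1, 2), free (5, 2, 5)); after release of (0, 1, 1) the pool is (5, 3, 6)
The blocked processes can never fit:
  task-7 still needs (5, 1, 7) but only (5, 3, 6) is free — short on res4
  task-8 still needs (4, 1, 8) but only (5, 3, 6) is free — short on res4
  task-5 still needs (0, 4, 2) but only (5, 3, 6) is free — short on res1


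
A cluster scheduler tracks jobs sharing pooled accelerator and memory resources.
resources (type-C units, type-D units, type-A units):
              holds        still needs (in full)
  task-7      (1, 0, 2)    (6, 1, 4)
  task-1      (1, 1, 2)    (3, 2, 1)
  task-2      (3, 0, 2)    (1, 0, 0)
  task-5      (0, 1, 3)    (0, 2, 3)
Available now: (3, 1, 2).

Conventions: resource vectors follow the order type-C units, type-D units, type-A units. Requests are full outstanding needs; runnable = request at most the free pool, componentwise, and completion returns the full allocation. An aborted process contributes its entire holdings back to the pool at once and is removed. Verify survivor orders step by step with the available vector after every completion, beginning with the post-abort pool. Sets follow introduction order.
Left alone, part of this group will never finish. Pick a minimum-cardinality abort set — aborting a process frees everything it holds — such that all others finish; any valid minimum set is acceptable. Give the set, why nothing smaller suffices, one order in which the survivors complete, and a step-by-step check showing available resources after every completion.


The answer: abort task-1.
Key observation: before aborting task-1, task-5 was permanently blocked — no order could ever run it; afterwards it completes at step 1.
Why nothing smaller works: aborting no one leaves the state deadlocked as given.
Survivors finish in the order: task-5, task-2, task-7. Check, step by step (pool after the aborts first):
  pool = (4, 2, 4)
  task-5: need (0, 2, 3) fits (4, 2, 4); releases (0, 1, 3), pool now (4, 3, 7)
  task-2: need (1, 0, 0) fits (4, 3, 7); releases (3, 0, 2), pool now (7, 3, 9)
  task-7: need (6, 1, 4) fits (7, 3, 9); releases (1, 0, 2), pool now (8, 3, 11)


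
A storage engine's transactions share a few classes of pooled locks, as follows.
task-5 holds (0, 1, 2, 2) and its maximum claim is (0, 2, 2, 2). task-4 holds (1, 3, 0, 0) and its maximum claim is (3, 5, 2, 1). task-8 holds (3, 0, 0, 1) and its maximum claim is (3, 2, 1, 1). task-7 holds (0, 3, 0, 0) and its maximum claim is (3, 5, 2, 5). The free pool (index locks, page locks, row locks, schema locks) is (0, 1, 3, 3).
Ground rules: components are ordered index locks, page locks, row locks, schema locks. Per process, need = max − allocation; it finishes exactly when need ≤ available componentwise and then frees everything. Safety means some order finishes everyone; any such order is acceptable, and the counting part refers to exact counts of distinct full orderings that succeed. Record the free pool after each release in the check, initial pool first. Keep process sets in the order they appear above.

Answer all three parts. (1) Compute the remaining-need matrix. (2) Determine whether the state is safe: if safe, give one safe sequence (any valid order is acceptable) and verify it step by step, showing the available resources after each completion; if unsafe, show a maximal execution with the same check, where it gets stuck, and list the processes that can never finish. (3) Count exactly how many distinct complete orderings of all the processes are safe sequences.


(1) Need matrix, components ordered index locks, page locks, row locks, schema locks:
  task-5: (0, 1, 0, 0)
  task-4: (2, 2, 2, 1)
  task-8: (0, 2, 1, 0)
  task-7: (3, 2, 2, 5)
(2) SAFE, for example via the order task-5, task-8, task-7, task-4.
Key observation: the order's first zero-slack moment is task-5 ((0, 1, 0, 0) needed, (0, 1, 3, 3) free — a requested resource with nothing to spare).
Check, step by step:
  pool = (0, 1, 3, 3)
  run task-5 (needs (0, 1, 0, 0), free (0, 1, 3, 3)); after release of (0, 1, 2, 2) the pool is (0, 2, 5, 5)
  run task-8 (needs (0, 2, 1, 0), free (0, 2, 5, 5)); after release of (3, 0, 0, 1) the pool is (3, 2, 5, 6)
  run task-7 (needs (3, 2, 2, 5), free (3, 2, 5, 6)); after release of (0, 3, 0, 0) the pool is (3, 5, 5, 6)
  run task-4 (needs (2, 2, 2, 1), free (3, 5, 5, 6)); after release of (1, 3, 0, 0) the pool is (4, 8, 5, 6)
(3) The exact count: 2 of the possible complete orderings are safe sequences.


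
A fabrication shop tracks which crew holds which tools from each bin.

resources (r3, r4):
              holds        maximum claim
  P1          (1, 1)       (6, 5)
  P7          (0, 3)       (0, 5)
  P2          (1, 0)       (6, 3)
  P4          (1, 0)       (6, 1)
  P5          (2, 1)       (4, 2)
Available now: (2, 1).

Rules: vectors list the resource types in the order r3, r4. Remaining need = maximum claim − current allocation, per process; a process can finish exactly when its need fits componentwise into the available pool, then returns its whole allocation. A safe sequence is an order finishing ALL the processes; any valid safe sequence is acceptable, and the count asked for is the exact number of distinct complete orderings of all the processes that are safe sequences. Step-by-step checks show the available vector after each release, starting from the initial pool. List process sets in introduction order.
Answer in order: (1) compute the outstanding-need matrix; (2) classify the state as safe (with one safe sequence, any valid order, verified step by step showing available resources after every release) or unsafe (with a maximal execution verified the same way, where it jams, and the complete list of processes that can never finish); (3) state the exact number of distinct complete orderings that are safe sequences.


(1) Remaining need (order r3, r4):
  P1: (5, 4)
  P7: (0, 2)
  P2: (5, 3)
  P4: (5, 1)
  P5: (2, 1)
(2) UNSAFE — no complete ordering exists.
Key observation: after P5, P7 complete, (4, 5) is the best the pool ever gets, yet each leftover process wants more r3.
Going as far as possible: P5, P7; after that, nothing fits. Check, step by step:
  pool = (2, 1)
  run P5 (needs (2, 1), free (2, 1)); after release of (2, 1) the pool is (4, 2)
  run P7 (needs (0, 2), free (4, 2)); after release of (0, 3) the pool is (4, 5)
  P1 cannot run: need (5, 4) vs free (4, 5) (insufficient r3)
  P2 cannot run: need (5, 3) vs free (4, 5) (insufficient r3)
  P4 cannot run: need (5, 1) vs free (4, 5) (insufficient r3)
Never able to finish: P1, P2 and P4.
(3) Exactly 0 of the possible complete orderings are safe sequences.


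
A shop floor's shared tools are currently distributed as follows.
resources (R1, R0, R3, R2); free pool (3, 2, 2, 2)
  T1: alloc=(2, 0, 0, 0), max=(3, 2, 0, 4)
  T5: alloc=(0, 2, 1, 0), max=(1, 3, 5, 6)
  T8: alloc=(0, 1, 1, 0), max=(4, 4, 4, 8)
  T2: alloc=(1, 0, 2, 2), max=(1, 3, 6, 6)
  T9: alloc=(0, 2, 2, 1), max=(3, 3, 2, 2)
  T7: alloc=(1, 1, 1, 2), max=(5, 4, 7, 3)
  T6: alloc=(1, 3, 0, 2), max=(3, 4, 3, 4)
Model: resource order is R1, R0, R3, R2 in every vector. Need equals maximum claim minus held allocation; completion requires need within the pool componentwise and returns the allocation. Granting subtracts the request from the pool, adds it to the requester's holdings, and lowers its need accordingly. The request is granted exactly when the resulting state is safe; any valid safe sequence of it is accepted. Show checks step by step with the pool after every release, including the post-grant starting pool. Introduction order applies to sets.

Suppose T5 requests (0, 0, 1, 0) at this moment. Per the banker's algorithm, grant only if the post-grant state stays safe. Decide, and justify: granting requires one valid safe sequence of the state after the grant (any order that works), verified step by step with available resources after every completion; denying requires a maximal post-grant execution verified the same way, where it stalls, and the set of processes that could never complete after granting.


DENY: after the grant no complete ordering would exist.
Key observation: after T9, T6, T1 the pool peaks at (6, 7, 3, 5), and each blocked process is short somewhere: T5 on R2; T8 on R2; T2 on R3; T7 on R3.
After a pretend grant, a maximal execution: T9, T6, T1 — then nothing else fits. Check, step by step:
  pool = (3, 2, 1, 2)
  run T9 (needs (3, 1, 0, 1), free (3, 2, 1, 2)); after release of (0, 2, 2, 1) the pool is (3, 4, 3, 3)
  run T6 (needs (2, 1, 3, 2), free (3, 4, 3, 3)); after release of (1, 3, 0, 2) the pool is (4, 7, 3, 5)
  run T1 (needs (1, 2, 0, 4), free (4, 7, 3, 5)); after release of (2, 0, 0, 0) the pool is (6, 7, 3, 5)
  blocked: T5 wants (1, 1, 3, 6), pool (6, 7, 3, 5) — not enough R2
  blocked: T8 wants (4, 3, 3, 8), pool (6, 7, 3, 5) — not enough R2
  blocked: T2 wants (0, 3, 4, 4), pool (6, 7, 3, 5) — not enough R3
  blocked: T7 wants (4, 3, 6, 1), pool (6, 7, 3, 5) — not enough R3
Post-grant, the permanently blocked set is T5, T8, T2 and T7.


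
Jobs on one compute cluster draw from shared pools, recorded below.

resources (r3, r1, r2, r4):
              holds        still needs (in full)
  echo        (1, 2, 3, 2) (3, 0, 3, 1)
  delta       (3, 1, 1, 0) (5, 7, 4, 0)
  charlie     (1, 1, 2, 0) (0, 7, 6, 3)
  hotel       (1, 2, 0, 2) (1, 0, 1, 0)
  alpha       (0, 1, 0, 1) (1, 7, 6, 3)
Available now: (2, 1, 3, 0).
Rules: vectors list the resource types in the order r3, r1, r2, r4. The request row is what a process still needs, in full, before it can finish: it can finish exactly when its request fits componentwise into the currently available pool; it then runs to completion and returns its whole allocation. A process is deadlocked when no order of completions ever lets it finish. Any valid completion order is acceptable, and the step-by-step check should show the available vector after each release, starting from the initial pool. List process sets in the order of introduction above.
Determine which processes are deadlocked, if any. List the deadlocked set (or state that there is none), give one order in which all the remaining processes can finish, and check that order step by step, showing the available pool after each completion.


Deadlocked: delta, charlie and alpha.
Key observation: r1 is the bottleneck — with hotel, echo done the pool holds (4, 5, 6, 4), short of every remaining need.
The rest can finish in the order hotel, echo. Walking it through:
  pool = (2, 1, 3, 0)
  hotel needs (1, 0, 1, 0) <= (2, 1, 3, 0) -> finishes; pool += (1, 2, 0, 2) = (3, 3, 3, 2)
  echo needs (3, 0, 3, 1) <= (3, 3, 3, 2) -> finishes; pool += (1, 2, 3, 2) = (4, 5, 6, 4)
The blocked processes can never fit:
  delta still needs (5, 7, 4, 0) but only (4, 5, 6, 4) is free — short on r3 and r1
  charlie still needs (0, 7, 6, 3) but only (4, 5, 6, 4) is free — short on r1
  alpha still needs (1, 7, 6, 3) but only (4, 5, 6, 4) is free — short on r1


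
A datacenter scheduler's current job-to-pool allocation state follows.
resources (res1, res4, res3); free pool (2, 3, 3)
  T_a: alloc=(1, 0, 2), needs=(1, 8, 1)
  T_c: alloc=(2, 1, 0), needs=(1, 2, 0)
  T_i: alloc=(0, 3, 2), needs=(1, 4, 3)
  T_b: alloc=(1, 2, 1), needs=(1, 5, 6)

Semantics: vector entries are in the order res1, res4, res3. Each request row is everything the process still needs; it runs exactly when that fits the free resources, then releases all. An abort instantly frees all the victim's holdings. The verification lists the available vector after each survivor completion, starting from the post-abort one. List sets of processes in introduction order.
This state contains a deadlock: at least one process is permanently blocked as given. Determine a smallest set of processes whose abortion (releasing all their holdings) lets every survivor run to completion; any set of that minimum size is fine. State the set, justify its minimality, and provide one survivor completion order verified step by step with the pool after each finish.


Abort T_a.
Key observation: the deadlocked T_b becomes finishable only because T_a released (1, 0, 2); it completes at step 3 below.
Why nothing smaller works: aborting no one leaves the state deadlocked as given.
The survivors complete as T_c, T_i, T_b. Walking it through (starting from the post-abort pool):
  pool = (3, 3, 5)
  run T_c (needs (1, 2, 0), free (3, 3, 5)); after release of (2, 1, 0) the pool is (5, 4, 5)
  run T_i (needs (1, 4, 3), free (5, 4, 5)); after release of (0, 3, 2) the pool is (5, 7, 7)
  run T_b (needs (1, 5, 6), free (5, 7, 7)); after release of (1, 2, 1) the pool is (6, 9, 8)


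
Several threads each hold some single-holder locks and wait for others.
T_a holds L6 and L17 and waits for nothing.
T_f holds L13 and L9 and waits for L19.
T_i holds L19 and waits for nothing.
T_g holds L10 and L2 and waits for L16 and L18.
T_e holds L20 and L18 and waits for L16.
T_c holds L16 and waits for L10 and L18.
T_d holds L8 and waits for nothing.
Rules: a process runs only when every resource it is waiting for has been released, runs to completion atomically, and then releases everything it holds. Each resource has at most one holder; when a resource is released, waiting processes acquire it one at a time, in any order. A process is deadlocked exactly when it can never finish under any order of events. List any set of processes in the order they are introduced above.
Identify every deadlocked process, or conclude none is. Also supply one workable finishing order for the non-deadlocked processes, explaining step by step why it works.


Deadlocked: T_g, T_e and T_c.
Key observation: nobody on the ring T_g -> T_e -> T_c -> T_g can start until another member finishes, which never happens; no other process is dragged down with it.
The rest can finish in the order T_a, T_d, T_i, T_f.
Walking it through:
  run T_a (it waits on nothing); releases L6 and L17
  run T_d (it waits on nothing); releases L8
  run T_i (it waits on nothing); releases L19
  T_f waits on L19 — all released -> runs and releases L13 and L9


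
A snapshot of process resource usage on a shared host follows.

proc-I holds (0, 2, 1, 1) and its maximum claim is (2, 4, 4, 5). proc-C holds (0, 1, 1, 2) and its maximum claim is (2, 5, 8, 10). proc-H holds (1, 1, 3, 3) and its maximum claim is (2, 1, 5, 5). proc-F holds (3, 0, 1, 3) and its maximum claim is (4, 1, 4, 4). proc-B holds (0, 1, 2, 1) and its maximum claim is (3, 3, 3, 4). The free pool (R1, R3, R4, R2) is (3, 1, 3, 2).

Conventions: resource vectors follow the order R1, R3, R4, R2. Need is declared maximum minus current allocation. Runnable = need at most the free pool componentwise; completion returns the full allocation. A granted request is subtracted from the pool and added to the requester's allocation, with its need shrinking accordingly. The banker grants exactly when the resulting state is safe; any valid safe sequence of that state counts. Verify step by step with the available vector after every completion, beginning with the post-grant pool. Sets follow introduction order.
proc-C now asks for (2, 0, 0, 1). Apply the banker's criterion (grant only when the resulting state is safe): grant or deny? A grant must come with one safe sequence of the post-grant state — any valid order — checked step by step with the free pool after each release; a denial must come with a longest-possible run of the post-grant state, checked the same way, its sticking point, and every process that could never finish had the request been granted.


GRANT: granting preserves safety; a valid post-grant sequence is proc-F, proc-H, proc-I, proc-B, proc-C.
Key observation: after the grant the pool drops to (1, 1, 3, 1), which still lets proc-F finish first and unwind the rest.
Verifying the post-grant state step by step:
  pool = (1, 1, 3, 1)
  run proc-F (needs (1, 1, 3, 1), free (1, 1, 3, 1)); after release of (3, 0, 1, 3) the pool is (4, 1, 4, 4)
  run proc-H (needs (1, 0, 2, 2), free (4, 1, 4, 4)); after release of (1, 1, 3, 3) the pool is (5, 2, 7, 7)
  run proc-I (needs (2, 2, 3, 4), free (5, 2, 7, 7)); after release of (0, 2, 1, 1) the pool is (5, 4, 8, 8)
  run proc-B (needs (3, 2, 1, 3), free (5, 4, 8, 8)); after release of (0, 1, 2, 1) the pool is (5, 5, 10, 9)
  run proc-C (needs (0, 4, 7, 7), free (5, 5, 10, 9)); after release of (2, 1, 1, 3) the pool is (7, 6, 11, 12)


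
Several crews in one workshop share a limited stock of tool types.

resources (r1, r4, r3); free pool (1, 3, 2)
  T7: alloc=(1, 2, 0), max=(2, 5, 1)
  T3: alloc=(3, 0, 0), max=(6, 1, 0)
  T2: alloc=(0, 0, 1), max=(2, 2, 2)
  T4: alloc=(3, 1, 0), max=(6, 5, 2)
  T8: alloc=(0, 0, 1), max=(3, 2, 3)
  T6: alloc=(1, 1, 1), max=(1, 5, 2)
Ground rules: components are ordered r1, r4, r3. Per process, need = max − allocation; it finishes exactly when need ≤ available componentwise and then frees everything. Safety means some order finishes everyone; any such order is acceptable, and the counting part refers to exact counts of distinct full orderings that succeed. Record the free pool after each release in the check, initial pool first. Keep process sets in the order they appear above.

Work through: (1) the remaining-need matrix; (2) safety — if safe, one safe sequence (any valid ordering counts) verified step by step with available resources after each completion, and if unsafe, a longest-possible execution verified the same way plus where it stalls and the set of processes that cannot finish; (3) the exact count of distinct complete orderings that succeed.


(1) Remaining need (order r1, r4, r3):
  T7: (1, 3, 1)
  T3: (3, 1, 0)
  T2: (2, 2, 1)
  T4: (3, 4, 2)
  T8: (3, 2, 2)
  T6: (0, 4, 1)
(2) SAFE — a valid safe sequence is T7, T6, T2, T4, T3, T8.
Key observation: at T7 the run first touches a limit — (1, 3, 1) against (1, 3, 2), exact on a resource it actually requests.
Walking it through:
  pool = (1, 3, 2)
  T7: need (1, 3, 1) fits (1, 3, 2); releases (1, 2, 0), pool now (2, 5, 2)
  T6: need (0, 4, 1) fits (2, 5, 2); releases (1, 1, 1), pool now (3, 6, 3)
  T2: need (2, 2, 1) fits (3, 6, 3); releases (0, 0, 1), pool now (3, 6, 4)
  T4: need (3, 4, 2) fits (3, 6, 4); releases (3, 1, 0), pool now (6, 7, 4)
  T3: need (3, 1, 0) fits (6, 7, 4); releases (3, 0, 0), pool now (9, 7, 4)
  T8: need (3, 2, 2) fits (9, 7, 4); releases (0, 0, 1), pool now (9, 7, 5)
(3) Precisely 30 of the possible complete orderings are safe sequences.


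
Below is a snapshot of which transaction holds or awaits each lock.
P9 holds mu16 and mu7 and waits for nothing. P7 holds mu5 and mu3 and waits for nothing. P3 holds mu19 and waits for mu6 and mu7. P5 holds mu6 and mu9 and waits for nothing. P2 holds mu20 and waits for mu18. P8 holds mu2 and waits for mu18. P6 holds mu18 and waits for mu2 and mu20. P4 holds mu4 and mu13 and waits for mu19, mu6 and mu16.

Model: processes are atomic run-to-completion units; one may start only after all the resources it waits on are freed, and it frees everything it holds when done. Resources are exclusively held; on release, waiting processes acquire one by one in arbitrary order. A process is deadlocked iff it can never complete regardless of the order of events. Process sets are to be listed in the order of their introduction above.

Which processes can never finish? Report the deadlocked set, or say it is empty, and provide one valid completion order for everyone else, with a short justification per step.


The deadlocked set is P2, P8 and P6.
Key observation: nobody on the ring P2 -> P6 -> P2 can start until another member finishes, which never happens; P8 is caught in further circular waits.
The rest can finish in the order P5, P9, P7, P3, P4.
Check, step by step:
  run P5 (it waits on nothing); releases mu6 and mu9
  run P9 (it waits on nothing); releases mu16 and mu7
  run P7 (it waits on nothing); releases mu5 and mu3
  run P3 (all its waits — mu6 and mu7 — are resolved); releases mu19
  run P4 (all its waits — mu19, mu6 and mu16 — are resolved); releases mu4 and mu13


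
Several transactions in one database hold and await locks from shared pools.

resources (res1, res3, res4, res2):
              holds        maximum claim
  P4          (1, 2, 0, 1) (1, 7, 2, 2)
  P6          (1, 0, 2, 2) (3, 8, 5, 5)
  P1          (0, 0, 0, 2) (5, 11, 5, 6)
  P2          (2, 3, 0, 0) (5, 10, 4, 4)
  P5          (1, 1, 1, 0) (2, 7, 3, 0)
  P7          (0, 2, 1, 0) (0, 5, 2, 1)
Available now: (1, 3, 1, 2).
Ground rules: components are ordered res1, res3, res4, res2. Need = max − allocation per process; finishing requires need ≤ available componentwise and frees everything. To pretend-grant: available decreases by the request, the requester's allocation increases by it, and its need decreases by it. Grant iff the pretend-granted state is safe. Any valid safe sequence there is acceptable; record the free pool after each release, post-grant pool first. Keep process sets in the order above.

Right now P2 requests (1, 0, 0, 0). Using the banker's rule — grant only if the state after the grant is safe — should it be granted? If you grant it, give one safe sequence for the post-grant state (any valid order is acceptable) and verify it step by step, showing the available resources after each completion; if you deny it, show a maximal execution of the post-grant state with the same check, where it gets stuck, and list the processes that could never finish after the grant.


GRANT — the state after the grant stays safe, e.g. via P7, P4, P5, P6, P2, P1.
Key observation: post-grant, (0, 3, 1, 2) remains, and an order beginning with P7 completes everyone.
Verifying the post-grant state step by step:
  pool = (0, 3, 1, 2)
  run P7 (needs (0, 3, 1, 1), free (0, 3, 1, 2)); after release of (0, 2, 1, 0) the pool is (0, 5, 2, 2)
  run P4 (needs (0, 5, 2, 1), free (0, 5, 2, 2)); after release of (1, 2, 0, 1) the pool is (1, 7, 2, 3)
  run P5 (needs (1, 6, 2, 0), free (1, 7, 2, 3)); after release of (1, 1, 1, 0) the pool is (2, 8, 3, 3)
  run P6 (needs (2, 8, 3, 3), free (2, 8, 3, 3)); after release of (1, 0, 2, 2) the pool is (3, 8, 5, 5)
  run P2 (needs (2, 7, 4, 4), free (3, 8, 5, 5)); after release of (3, 3, 0, 0) the pool is (6, 11, 5, 5)
  run P1 (needs (5, 11, 5, 4), free (6, 11, 5, 5)); after release of (0, 0, 0, 2) the pool is (6, 11, 5, 7)


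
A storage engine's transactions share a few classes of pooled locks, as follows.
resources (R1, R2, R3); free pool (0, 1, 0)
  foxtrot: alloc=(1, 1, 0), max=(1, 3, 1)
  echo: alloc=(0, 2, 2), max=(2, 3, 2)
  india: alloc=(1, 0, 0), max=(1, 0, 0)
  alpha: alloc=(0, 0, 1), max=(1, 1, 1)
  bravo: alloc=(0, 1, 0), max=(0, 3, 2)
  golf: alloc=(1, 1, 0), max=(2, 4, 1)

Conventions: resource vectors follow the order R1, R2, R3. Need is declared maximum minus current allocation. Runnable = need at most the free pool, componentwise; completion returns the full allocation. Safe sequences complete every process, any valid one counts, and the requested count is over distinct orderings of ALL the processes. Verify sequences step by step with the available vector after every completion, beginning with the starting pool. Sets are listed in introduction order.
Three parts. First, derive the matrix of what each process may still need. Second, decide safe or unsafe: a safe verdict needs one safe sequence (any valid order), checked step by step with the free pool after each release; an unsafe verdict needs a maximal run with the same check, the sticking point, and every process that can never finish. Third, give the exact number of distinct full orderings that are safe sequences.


(1) Remaining need (order R1, R2, R3):
  foxtrot: (0, 2, 1)
  echo: (2, 1, 0)
  india: (0, 0, 0)
  alpha: (1, 1, 0)
  bravo: (0, 2, 2)
  golf: (1, 3, 1)
(2) UNSAFE.
Key observation: after india, alpha the pool peaks at (1, 1, 1), and each blocked process is short somewhere: foxtrot on R2; echo on R1; bravo on R2, R3; golf on R2.
A maximal execution: india, alpha — then nothing else fits. Check, step by step:
  pool = (0, 1, 0)
  run india (needs (0, 0, 0), free (0, 1, 0)); after release of (1, 0, 0) the pool is (1, 1, 0)
  run alpha (needs (1, 1, 0), free (1, 1, 0)); after release of (0, 0, 1) the pool is (1, 1, 1)
  blocked: foxtrot wants (0, 2, 1), pool (1, 1, 1) — not enough R2
  blocked: echo wants (2, 1, 0), pool (1, 1, 1) — not enough R1
  blocked: bravo wants (0, 2, 2), pool (1, 1, 1) — not enough R2 and R3
  blocked: golf wants (1, 3, 1), pool (1, 1, 1) — not enough R2
Processes that can never finish: foxtrot, echo, bravo and golf.
(3) The exact count: 0 of the possible complete orderings are safe sequences.


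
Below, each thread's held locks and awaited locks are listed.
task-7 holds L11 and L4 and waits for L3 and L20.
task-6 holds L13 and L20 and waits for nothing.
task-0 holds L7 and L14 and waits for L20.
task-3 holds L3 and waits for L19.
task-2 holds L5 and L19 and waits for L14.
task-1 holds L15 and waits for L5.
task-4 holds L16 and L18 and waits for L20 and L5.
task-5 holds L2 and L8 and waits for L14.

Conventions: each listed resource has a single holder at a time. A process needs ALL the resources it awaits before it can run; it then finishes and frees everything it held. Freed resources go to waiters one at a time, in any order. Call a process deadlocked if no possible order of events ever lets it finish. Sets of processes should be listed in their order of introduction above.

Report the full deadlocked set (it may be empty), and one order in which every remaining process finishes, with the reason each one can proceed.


The deadlocked set is empty.
Key observation: all waits point, directly or indirectly, at processes that can finish, so nothing is permanently blocked.
The rest can finish in the order task-6, task-0, task-2, task-4, task-3, task-5, task-1, task-7.
Walking it through:
  task-6 waits on nothing -> runs at once and releases L13 and L20
  task-0 waits on L20 — all released -> runs and releases L7 and L14
  task-2 waits on L14 — all released -> runs and releases L5 and L19
  task-4 waits on L20 and L5 — all released -> runs and releases L16 and L18
  task-3 waits on L19 — all released -> runs and releases L3
  task-5 waits on L14 — all released -> runs and releases L2 and L8
  task-1 waits on L5 — all released -> runs and releases L15
  task-7 waits on L3 and L20 — all released -> runs and releases L11 and L4


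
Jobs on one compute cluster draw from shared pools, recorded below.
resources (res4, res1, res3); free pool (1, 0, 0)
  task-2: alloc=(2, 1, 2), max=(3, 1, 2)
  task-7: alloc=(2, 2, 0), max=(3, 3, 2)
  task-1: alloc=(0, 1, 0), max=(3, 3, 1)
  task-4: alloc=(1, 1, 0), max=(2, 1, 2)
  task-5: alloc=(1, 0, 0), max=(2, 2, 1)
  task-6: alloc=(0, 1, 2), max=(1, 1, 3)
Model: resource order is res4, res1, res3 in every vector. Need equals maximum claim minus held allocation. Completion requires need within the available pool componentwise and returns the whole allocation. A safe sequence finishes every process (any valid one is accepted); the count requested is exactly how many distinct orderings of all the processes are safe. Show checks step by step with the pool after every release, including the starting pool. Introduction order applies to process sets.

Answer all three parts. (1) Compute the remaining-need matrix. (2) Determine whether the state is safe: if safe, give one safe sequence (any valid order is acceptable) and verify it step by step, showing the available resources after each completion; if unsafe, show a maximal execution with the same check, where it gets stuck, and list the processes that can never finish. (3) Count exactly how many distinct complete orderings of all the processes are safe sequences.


(1) Remaining need (order res4, res1, res3):
  task-2: (1, 0, 0)
  task-7: (1, 1, 2)
  task-1: (3, 2, 1)
  task-4: (1, 0, 2)
  task-5: (1, 2, 1)
  task-6: (1, 0, 1)
(2) The state is SAFE; one workable sequence: task-2, task-4, task-6, task-5, task-7, task-1.
Key observation: reading the order forward, task-2 is the first process whose need (1, 0, 0) meets the free pool (1, 0, 0) exactly on a resource it requests.
Check, step by step:
  pool = (1, 0, 0)
  task-2: need (1, 0, 0) fits (1, 0, 0); releases (2, 1, 2), pool now (3, 1, 2)
  task-4: need (1, 0, 2) fits (3, 1, 2); releases (1, 1, 0), pool now (4, 2, 2)
  task-6: need (1, 0, 1) fits (4, 2, 2); releases (0, 1, 2), pool now (4, 3, 4)
  task-5: need (1, 2, 1) fits (4, 3, 4); releases (1, 0, 0), pool now (5, 3, 4)
  task-7: need (1, 1, 2) fits (5, 3, 4); releases (2, 2, 0), pool now (7, 5, 4)
  task-1: need (3, 2, 1) fits (7, 5, 4); releases (0, 1, 0), pool now (7, 6, 4)
(3) Precisely 72 of the possible complete orderings are safe sequences.


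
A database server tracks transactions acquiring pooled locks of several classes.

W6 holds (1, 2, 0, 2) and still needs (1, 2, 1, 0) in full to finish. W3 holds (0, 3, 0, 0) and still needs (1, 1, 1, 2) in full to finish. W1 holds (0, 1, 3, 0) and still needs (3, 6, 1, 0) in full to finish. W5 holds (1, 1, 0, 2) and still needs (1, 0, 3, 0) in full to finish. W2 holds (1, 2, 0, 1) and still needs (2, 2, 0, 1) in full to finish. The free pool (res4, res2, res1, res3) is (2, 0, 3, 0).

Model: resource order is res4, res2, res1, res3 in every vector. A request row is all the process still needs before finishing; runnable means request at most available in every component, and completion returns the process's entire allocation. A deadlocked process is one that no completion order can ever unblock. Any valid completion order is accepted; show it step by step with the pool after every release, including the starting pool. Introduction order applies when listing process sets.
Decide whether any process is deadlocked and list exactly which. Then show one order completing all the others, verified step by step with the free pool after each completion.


Nothing here is deadlocked.
Key observation: beginning at W5, releases accumulate fast enough that every process eventually fits.
One completion order for the rest: W5, W3, W2, W6, W1. Walking it through:
  pool = (2, 0, 3, 0)
  W5: need (1, 0, 3, 0) fits (2, 0, 3, 0); releases (1, 1, 0, 2), pool now (3, 1, 3, 2)
  W3: need (1, 1, 1, 2) fits (3, 1, 3, 2); releases (0, 3, 0, 0), pool now (3, 4, 3, 2)
  W2: need (2, 2, 0, 1) fits (3, 4, 3, 2); releases (1, 2, 0, 1), pool now (4, 6, 3, 3)
  W6: need (1, 2, 1, 0) fits (4, 6, 3, 3); releases (1, 2, 0, 2), pool now (5, 8, 3, 5)
  W1: need (3, 6, 1, 0) fits (5, 8, 3, 5); releases (0, 1, 3, 0), pool now (5, 9, 6, 5)


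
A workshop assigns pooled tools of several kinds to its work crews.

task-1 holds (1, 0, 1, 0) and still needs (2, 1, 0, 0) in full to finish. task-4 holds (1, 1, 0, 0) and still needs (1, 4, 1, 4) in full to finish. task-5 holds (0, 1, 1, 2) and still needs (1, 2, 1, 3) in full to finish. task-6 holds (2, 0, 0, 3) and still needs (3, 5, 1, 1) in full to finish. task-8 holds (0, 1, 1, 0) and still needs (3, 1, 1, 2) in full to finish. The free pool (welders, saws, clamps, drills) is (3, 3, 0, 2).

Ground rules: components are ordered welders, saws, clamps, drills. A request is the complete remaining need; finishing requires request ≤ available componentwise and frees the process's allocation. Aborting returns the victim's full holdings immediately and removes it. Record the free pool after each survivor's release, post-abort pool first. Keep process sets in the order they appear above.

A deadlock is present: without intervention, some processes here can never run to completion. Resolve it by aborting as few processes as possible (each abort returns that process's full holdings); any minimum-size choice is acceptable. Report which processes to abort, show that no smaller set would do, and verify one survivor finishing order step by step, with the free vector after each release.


Minimum abort set: task-6.
Key observation: task-5 could never have finished before the abort; with (2, 0, 0, 3) returned by task-6, it fits at step 2.
Why nothing smaller works: aborting no one leaves the state deadlocked as given.
One survivor order: task-1, task-5, task-8, task-4. Step-by-step check (post-abort pool first):
  pool = (5, 3, 0, 5)
  task-1 needs (2, 1, 0, 0) <= (5, 3, 0, 5) -> finishes; pool += (1, 0, 1, 0) = (6, 3, 1, 5)
  task-5 needs (1, 2, 1, 3) <= (6, 3, 1, 5) -> finishes; pool += (0, 1, 1, 2) = (6, 4, 2, 7)
  task-8 needs (3, 1, 1, 2) <= (6, 4, 2, 7) -> finishes; pool += (0, 1, 1, 0) = (6, 5, 3, 7)
  task-4 needs (1, 4, 1, 4) <= (6, 5, 3, 7) -> finishes; pool += (1, 1, 0, 0) = (7, 6, 3, 7)


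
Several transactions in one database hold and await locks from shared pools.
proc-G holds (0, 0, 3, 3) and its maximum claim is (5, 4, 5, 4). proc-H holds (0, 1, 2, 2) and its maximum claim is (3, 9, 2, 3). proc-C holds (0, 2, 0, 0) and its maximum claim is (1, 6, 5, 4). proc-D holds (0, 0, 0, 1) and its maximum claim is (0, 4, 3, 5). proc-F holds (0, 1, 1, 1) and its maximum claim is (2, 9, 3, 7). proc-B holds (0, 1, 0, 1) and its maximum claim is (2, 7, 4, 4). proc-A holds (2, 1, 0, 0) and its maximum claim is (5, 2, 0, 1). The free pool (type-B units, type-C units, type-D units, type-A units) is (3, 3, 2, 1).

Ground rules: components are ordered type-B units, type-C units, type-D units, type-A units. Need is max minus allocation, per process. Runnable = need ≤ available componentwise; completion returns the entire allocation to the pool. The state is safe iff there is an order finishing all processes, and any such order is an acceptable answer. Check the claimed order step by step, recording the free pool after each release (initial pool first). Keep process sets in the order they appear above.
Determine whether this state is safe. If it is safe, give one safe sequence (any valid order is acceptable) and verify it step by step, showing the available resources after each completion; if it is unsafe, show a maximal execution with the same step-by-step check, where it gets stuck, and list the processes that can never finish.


The state is UNSAFE.
Key observation: once proc-A, proc-G, proc-D, proc-C, proc-B finish, the pool peaks at (5, 7, 5, 6) — and every remaining process still needs more type-C units than that.
The run proc-A, proc-G, proc-D, proc-C, proc-B cannot be extended any further. Check, step by step:
  pool = (3, 3, 2, 1)
  run proc-A (needs (3, 1, 0, 1), free (3, 3, 2, 1)); after release of (2, 1, 0, 0) the pool is (5, 4, 2, 1)
  run proc-G (needs (5, 4, 2, 1), free (5, 4, 2, 1)); after release of (0, 0, 3, 3) the pool is (5, 4, 5, 4)
  run proc-D (needs (0, 4, 3, 4), free (5, 4, 5, 4)); after release of (0, 0, 0, 1) the pool is (5, 4, 5, 5)
  run proc-C (needs (1, 4, 5, 4), free (5, 4, 5, 5)); after release of (0, 2, 0, 0) the pool is (5, 6, 5, 5)
  run proc-B (needs (2, 6, 4, 3), free (5, 6, 5, 5)); after release of (0, 1, 0, 1) the pool is (5, 7, 5, 6)
  proc-H cannot run: need (3, 8, 0, 1) vs free (5, 7, 5, 6) (insufficient type-C units)
  proc-F cannot run: need (2, 8, 2, 6) vs free (5, 7, 5, 6) (insufficient type-C units)
Processes that can never finish: proc-H and proc-F.


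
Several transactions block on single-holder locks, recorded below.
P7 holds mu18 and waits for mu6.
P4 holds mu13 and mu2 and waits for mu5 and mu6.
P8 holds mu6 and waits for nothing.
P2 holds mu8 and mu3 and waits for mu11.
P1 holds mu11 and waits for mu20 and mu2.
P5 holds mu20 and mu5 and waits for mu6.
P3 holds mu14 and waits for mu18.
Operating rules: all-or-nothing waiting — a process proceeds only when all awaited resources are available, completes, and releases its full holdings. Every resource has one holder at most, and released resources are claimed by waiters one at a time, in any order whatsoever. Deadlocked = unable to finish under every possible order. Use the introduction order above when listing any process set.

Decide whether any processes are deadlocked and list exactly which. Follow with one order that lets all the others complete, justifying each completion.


No process is deadlocked.
Key observation: there is no circular wait here — follow any chain and it reaches a process that is free to run now.
One completion order for the rest: P8, P5, P7, P4, P1, P3, P2.
Step-by-step check:
  P8: no waits; runs immediately, freeing mu6
  run P5 (all its waits — mu6 — are resolved); releases mu20 and mu5
  run P7 (all its waits — mu6 — are resolved); releases mu18
  run P4 (all its waits — mu5 and mu6 — are resolved); releases mu13 and mu2
  run P1 (all its waits — mu20 and mu2 — are resolved); releases mu11
  run P3 (all its waits — mu18 — are resolved); releases mu14
  run P2 (all its waits — mu11 — are resolved); releases mu8 and mu3


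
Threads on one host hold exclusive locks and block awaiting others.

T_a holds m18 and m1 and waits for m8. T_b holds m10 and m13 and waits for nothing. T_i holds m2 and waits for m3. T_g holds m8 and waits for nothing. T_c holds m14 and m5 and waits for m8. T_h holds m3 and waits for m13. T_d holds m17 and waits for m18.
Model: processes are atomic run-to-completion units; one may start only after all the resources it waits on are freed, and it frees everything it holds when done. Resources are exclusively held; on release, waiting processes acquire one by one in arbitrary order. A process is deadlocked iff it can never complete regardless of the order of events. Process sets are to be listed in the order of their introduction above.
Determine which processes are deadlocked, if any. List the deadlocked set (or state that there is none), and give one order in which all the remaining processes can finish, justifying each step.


No process is deadlocked.
Key observation: all waits point, directly or indirectly, at processes that can finish, so nothing is permanently blocked.
A valid finishing order for the others: T_g, T_a, T_c, T_b, T_h, T_i, T_d.
Verifying each step:
  T_g: no waits; runs immediately, freeing m8
  run T_a (all its waits — m8 — are resolved); releases m18 and m1
  run T_c (all its waits — m8 — are resolved); releases m14 and m5
  T_b: no waits; runs immediately, freeing m10 and m13
  run T_h (all its waits — m13 — are resolved); releases m3
  run T_i (all its waits — m3 — are resolved); releases m2
  run T_d (all its waits — m18 — are resolved); releases m17


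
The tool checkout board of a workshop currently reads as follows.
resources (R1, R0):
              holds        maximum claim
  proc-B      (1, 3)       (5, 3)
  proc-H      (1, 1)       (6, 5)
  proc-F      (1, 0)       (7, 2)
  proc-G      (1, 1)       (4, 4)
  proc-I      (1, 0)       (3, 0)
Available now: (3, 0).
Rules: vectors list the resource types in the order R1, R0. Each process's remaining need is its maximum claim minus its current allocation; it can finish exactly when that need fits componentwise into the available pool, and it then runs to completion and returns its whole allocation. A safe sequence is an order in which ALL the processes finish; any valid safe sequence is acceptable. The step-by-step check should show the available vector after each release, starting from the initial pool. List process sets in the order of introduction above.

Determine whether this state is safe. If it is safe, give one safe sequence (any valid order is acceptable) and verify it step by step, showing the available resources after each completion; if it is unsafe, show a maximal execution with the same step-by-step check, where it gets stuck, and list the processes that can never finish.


The state is SAFE; one workable sequence: proc-I, proc-B, proc-G, proc-F, proc-H.
Key observation: the order's first zero-slack moment is proc-B ((4, 0) needed, (4, 0) free — a requested resource with nothing to spare).
Walking it through:
  pool = (3, 0)
  proc-I: need (2, 0) fits (3, 0); releases (1, 0), pool now (4, 0)
  proc-B: need (4, 0) fits (4, 0); releases (1, 3), pool now (5, 3)
  proc-G: need (3, 3) fits (5, 3); releases (1, 1), pool now (6, 4)
  proc-F: need (6, 2) fits (6, 4); releases (1, 0), pool now (7, 4)
  proc-H: need (5, 4) fits (7, 4); releases (1, 1), pool now (8, 5)
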